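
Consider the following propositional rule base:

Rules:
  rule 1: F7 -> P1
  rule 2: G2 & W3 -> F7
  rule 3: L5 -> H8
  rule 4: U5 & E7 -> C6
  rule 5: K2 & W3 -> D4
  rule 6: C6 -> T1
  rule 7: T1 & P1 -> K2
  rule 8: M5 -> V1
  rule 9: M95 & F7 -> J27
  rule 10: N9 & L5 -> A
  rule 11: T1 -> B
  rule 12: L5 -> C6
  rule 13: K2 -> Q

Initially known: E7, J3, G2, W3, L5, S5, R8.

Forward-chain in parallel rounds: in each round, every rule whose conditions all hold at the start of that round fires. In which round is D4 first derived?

Round 1: rule 2 [G2 & W3 -> F7]; rule 3 [L5 -> H8]; rule 12 [L5 -> C6]. Adds F7, H8, C6.
Round 2: rule 1 [F7 -> P1]; rule 6 [C6 -> T1]. Adds P1, T1.
Round 3: rule 7 [T1 & P1 -> K2]; rule 11 [T1 -> B]. Adds K2, B.
Round 4: rule 5 [K2 & W3 -> D4]; rule 13 [K2 -> Q]. Adds D4, Q.
D4 first appears in round 4.

4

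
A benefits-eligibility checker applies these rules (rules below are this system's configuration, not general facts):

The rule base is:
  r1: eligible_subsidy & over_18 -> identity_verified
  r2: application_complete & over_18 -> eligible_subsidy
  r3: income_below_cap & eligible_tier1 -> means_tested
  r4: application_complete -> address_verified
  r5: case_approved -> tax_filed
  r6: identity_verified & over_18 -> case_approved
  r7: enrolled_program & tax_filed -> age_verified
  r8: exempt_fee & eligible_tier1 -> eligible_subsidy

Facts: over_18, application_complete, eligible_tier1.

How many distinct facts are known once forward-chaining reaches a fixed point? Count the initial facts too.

Round 1 fires r2, r4, giving eligible_subsidy, address_verified.
Round 2 fires r1, giving identity_verified.
Round 3 fires r6, giving case_approved.
Round 4 fires r5, giving tax_filed.
Closure: {address_verified, application_complete, case_approved, eligible_subsidy, eligible_tier1, identity_verified, over_18, tax_filed} — 8 facts.

8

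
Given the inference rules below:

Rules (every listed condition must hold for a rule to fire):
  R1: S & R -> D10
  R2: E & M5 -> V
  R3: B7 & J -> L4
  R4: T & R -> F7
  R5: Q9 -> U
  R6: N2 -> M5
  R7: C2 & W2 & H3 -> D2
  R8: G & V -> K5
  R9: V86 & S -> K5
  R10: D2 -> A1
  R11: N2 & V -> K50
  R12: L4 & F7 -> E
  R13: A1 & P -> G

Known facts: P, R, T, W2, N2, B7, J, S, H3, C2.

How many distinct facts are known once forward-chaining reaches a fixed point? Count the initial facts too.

21

[1] R1 [S & R -> D10]; R3 [B7 & J -> L4]; R4 [T & R -> F7]; R6 [N2 -> M5]; R7 [C2 & W2 & H3 -> D2]. ⇒ new: D10, L4, F7, M5, D2.
[2] R10 [D2 -> A1]; R12 [L4 & F7 -> E]. ⇒ new: A1, E.
[3] R2 [E & M5 -> V]; R13 [A1 & P -> G]. ⇒ new: V, G.
[4] R8 [G & V -> K5]; R11 [N2 & V -> K50]. ⇒ new: K5, K50.
Closure: {A1, B7, C2, D10, D2, E, F7, G, H3, J, K5, K50, L4, M5, N2, P, R, S, T, V, W2} — 21 facts.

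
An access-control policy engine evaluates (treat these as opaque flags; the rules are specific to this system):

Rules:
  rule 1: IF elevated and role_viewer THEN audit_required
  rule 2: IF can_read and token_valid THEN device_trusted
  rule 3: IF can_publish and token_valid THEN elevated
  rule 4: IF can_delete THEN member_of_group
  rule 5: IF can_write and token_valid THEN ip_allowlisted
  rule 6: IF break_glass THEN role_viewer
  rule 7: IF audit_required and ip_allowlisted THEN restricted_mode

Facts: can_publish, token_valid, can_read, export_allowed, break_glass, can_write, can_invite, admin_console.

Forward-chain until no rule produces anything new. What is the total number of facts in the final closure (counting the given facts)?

Round 1 — rule 2, rule 3, rule 5, rule 6, derive device_trusted, elevated, ip_allowlisted, role_viewer.
Round 2 — rule 1, derive audit_required.
Round 3 — rule 7, derive restricted_mode.
Closure: {admin_console, audit_required, break_glass, can_invite, can_publish, can_read, can_write, device_trusted, elevated, export_allowed, ip_allowlisted, restricted_mode, role_viewer, token_valid} — 14 facts.

14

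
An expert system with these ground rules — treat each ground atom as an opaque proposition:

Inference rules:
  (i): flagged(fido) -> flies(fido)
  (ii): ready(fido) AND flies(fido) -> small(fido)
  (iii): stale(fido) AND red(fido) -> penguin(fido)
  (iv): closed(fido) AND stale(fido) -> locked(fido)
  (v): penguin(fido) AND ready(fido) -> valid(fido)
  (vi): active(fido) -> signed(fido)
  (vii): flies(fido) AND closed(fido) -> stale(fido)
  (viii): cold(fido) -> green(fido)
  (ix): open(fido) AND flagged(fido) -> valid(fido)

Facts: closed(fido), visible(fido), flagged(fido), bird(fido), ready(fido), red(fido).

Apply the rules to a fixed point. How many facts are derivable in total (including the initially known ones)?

12

Round 1: (i) [flagged(fido) -> flies(fido)]. New: flies(fido).
Round 2: (ii) [ready(fido) AND flies(fido) -> small(fido)]; (vii) [flies(fido) AND closed(fido) -> stale(fido)]. New: small(fido), stale(fido).
Round 3: (iii) [stale(fido) AND red(fido) -> penguin(fido)]; (iv) [closed(fido) AND stale(fido) -> locked(fido)]. New: penguin(fido), locked(fido).
Round 4: (v) [penguin(fido) AND ready(fido) -> valid(fido)]. New: valid(fido).
Closure: {bird(fido), closed(fido), flagged(fido), flies(fido), locked(fido), penguin(fido), ready(fido), red(fido), small(fido), stale(fido), valid(fido), visible(fido)} — 12 facts.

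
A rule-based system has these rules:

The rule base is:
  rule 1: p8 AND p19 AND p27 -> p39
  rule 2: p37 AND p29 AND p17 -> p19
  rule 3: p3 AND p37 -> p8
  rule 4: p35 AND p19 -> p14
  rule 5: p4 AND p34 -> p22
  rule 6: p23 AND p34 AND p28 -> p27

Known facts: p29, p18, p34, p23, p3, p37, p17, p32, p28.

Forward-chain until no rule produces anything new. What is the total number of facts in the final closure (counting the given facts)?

13

Round 1 — rule 2, rule 3, rule 6, derive p19, p8, p27.
Round 2 — rule 1, derive p39.
Closure: {p17, p18, p19, p23, p27, p28, p29, p3, p32, p34, p37, p39, p8} — 13 facts.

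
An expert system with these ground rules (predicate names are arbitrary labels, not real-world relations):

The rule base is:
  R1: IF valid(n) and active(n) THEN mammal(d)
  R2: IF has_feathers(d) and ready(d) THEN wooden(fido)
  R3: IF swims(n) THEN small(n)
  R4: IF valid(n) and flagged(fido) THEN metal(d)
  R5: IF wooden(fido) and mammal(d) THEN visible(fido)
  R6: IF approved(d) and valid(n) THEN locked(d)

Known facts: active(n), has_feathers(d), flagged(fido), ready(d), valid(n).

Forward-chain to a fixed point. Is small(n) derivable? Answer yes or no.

no

[1] R1 [IF valid(n) and active(n) THEN mammal(d)]; R2 [IF has_feathers(d) and ready(d) THEN wooden(fido)]; R4 [IF valid(n) and flagged(fido) THEN metal(d)]. ⇒ new: mammal(d), wooden(fido), metal(d).
[2] R5 [IF wooden(fido) and mammal(d) THEN visible(fido)]. ⇒ new: visible(fido).
Fixed point reached. small(n) is concluded only by R3; R3 needs swims(n) (never derived).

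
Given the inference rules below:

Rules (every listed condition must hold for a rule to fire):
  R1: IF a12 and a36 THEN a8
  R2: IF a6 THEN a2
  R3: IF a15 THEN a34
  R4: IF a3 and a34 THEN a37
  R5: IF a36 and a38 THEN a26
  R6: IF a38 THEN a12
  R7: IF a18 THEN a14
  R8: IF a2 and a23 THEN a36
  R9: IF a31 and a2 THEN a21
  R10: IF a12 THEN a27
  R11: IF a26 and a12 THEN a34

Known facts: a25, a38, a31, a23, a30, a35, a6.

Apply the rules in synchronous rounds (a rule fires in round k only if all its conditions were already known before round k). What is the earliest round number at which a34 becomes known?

4

Round 1 fires R2, R6, giving a2, a12.
Round 2 fires R8, R9, R10, giving a36, a21, a27.
Round 3 fires R1, R5, giving a8, a26.
Round 4 fires R11, giving a34.
a34 first appears in round 4.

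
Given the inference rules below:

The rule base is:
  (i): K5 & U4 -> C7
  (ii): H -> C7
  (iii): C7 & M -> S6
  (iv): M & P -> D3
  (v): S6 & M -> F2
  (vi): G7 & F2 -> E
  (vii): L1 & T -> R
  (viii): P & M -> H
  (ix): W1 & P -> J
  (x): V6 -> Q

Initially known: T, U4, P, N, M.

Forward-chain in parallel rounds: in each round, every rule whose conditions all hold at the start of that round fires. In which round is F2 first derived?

Round 1 fires (iv), (viii), giving D3, H.
Round 2 fires (ii), giving C7.
Round 3 fires (iii), giving S6.
Round 4 fires (v), giving F2.
F2 first appears in round 4.

4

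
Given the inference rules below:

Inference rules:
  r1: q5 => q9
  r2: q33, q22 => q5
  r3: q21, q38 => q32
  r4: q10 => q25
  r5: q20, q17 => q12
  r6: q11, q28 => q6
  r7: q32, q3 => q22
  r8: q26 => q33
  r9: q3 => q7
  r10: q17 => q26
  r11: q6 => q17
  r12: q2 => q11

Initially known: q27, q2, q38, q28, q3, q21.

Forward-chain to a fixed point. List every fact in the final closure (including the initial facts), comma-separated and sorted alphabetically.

q11, q17, q2, q21, q22, q26, q27, q28, q3, q32, q33, q38, q5, q6, q7, q9

Round 1 fires r3, r9, r12, giving q32, q7, q11.
Round 2 fires r6, r7, giving q6, q22.
Round 3 fires r11, giving q17.
Round 4 fires r10, giving q26.
Round 5 fires r8, giving q33.
Round 6 fires r2, giving q5.
Round 7 fires r1, giving q9.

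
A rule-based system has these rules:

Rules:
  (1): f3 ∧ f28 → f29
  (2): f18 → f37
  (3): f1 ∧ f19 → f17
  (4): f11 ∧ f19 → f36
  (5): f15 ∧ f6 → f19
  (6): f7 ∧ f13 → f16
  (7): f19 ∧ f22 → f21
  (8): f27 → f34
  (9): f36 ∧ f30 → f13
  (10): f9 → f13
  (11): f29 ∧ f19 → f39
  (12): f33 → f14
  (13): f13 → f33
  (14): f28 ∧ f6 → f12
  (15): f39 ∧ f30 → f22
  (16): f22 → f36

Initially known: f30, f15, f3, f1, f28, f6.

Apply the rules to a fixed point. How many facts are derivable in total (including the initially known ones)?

17

Round 1: (1) [f3 ∧ f28 → f29]; (5) [f15 ∧ f6 → f19]; (14) [f28 ∧ f6 → f12]. New: f29, f19, f12.
Round 2: (3) [f1 ∧ f19 → f17]; (11) [f29 ∧ f19 → f39]. New: f17, f39.
Round 3: (15) [f39 ∧ f30 → f22]. New: f22.
Round 4: (7) [f19 ∧ f22 → f21]; (16) [f22 → f36]. New: f21, f36.
Round 5: (9) [f36 ∧ f30 → f13]. New: f13.
Round 6: (13) [f13 → f33]. New: f33.
Round 7: (12) [f33 → f14]. New: f14.
Closure: {f1, f12, f13, f14, f15, f17, f19, f21, f22, f28, f29, f3, f30, f33, f36, f39, f6} — 17 facts.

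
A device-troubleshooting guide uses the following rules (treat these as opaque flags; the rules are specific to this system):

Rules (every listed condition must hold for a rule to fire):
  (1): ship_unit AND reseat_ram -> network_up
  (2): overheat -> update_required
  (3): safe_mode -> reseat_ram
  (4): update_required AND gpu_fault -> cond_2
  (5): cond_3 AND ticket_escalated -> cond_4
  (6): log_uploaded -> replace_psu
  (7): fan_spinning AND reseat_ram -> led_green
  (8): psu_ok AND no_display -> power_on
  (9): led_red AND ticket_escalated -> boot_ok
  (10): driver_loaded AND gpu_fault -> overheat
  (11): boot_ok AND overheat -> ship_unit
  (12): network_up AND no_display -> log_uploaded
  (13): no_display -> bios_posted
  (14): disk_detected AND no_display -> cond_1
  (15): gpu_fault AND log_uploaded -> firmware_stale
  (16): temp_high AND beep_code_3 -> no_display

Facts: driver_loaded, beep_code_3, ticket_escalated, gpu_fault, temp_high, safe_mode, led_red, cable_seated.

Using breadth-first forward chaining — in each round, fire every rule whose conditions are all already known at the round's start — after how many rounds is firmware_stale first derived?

Round 1: (3) [safe_mode -> reseat_ram]; (9) [led_red AND ticket_escalated -> boot_ok]; (10) [driver_loaded AND gpu_fault -> overheat]; (16) [temp_high AND beep_code_3 -> no_display]. Adds reseat_ram, boot_ok, overheat, no_display.
Round 2: (2) [overheat -> update_required]; (11) [boot_ok AND overheat -> ship_unit]; (13) [no_display -> bios_posted]. Adds update_required, ship_unit, bios_posted.
Round 3: (1) [ship_unit AND reseat_ram -> network_up]; (4) [update_required AND gpu_fault -> cond_2]. Adds network_up, cond_2.
Round 4: (12) [network_up AND no_display -> log_uploaded]. Adds log_uploaded.
Round 5: (6) [log_uploaded -> replace_psu]; (15) [gpu_fault AND log_uploaded -> firmware_stale]. Adds replace_psu, firmware_stale.
firmware_stale first appears in round 5.

5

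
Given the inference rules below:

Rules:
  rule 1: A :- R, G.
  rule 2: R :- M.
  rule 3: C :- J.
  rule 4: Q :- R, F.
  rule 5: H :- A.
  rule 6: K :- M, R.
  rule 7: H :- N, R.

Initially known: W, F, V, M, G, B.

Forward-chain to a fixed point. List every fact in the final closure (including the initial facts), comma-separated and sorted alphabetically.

A, B, F, G, H, K, M, Q, R, V, W

Round 1 fires rule 2, giving R.
Round 2 fires rule 1, rule 4, rule 6, giving A, Q, K.
Round 3 fires rule 5, giving H.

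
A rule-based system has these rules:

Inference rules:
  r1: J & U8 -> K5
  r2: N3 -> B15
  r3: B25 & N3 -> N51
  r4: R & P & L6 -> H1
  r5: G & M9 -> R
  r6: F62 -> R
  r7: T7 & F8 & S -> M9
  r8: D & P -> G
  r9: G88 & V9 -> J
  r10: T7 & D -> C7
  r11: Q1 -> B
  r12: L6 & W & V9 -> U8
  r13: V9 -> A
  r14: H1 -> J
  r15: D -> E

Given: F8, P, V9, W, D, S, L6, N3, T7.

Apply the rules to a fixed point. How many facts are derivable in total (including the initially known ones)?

Round 1 — r2, r7, r8, r10, r12, r13, r15, derive B15, M9, G, C7, U8, A, E.
Round 2 — r5, derive R.
Round 3 — r4, derive H1.
Round 4 — r14, derive J.
Round 5 — r1, derive K5.
Closure: {A, B15, C7, D, E, F8, G, H1, J, K5, L6, M9, N3, P, R, S, T7, U8, V9, W} — 20 facts.

20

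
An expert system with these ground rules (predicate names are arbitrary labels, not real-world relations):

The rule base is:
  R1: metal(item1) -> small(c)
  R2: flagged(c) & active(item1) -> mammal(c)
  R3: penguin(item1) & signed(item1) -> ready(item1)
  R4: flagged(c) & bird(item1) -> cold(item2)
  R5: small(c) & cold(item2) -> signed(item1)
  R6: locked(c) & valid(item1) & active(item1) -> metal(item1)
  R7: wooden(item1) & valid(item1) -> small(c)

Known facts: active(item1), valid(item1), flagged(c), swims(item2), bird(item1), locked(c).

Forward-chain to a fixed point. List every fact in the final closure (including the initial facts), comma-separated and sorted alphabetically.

Round 1: R2 [flagged(c) & active(item1) -> mammal(c)]; R4 [flagged(c) & bird(item1) -> cold(item2)]; R6 [locked(c) & valid(item1) & active(item1) -> metal(item1)]. New: mammal(c), cold(item2), metal(item1).
Round 2: R1 [metal(item1) -> small(c)]. New: small(c).
Round 3: R5 [small(c) & cold(item2) -> signed(item1)]. New: signed(item1).

active(item1), bird(item1), cold(item2), flagged(c), locked(c), mammal(c), metal(item1), signed(item1), small(c), swims(item2), valid(item1)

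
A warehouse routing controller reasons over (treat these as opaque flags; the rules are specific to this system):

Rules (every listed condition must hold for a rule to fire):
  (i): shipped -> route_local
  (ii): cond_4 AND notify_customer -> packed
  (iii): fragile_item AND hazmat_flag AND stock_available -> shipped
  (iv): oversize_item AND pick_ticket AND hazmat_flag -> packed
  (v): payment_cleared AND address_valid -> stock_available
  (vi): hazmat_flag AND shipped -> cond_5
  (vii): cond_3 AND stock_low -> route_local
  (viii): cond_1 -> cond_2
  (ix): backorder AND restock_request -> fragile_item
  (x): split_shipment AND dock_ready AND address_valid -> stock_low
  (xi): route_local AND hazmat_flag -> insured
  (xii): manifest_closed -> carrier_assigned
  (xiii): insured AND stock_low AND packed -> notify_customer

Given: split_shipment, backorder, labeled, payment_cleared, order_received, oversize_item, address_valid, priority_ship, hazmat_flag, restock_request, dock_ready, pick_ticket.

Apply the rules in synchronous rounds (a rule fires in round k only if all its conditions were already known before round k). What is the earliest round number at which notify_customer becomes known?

5

Round 1: (iv) [oversize_item AND pick_ticket AND hazmat_flag -> packed]; (v) [payment_cleared AND address_valid -> stock_available]; (ix) [backorder AND restock_request -> fragile_item]; (x) [split_shipment AND dock_ready AND address_valid -> stock_low]. Adds packed, stock_available, fragile_item, stock_low.
Round 2: (iii) [fragile_item AND hazmat_flag AND stock_available -> shipped]. Adds shipped.
Round 3: (i) [shipped -> route_local]; (vi) [hazmat_flag AND shipped -> cond_5]. Adds route_local, cond_5.
Round 4: (xi) [route_local AND hazmat_flag -> insured]. Adds insured.
Round 5: (xiii) [insured AND stock_low AND packed -> notify_customer]. Adds notify_customer.
notify_customer first appears in round 5.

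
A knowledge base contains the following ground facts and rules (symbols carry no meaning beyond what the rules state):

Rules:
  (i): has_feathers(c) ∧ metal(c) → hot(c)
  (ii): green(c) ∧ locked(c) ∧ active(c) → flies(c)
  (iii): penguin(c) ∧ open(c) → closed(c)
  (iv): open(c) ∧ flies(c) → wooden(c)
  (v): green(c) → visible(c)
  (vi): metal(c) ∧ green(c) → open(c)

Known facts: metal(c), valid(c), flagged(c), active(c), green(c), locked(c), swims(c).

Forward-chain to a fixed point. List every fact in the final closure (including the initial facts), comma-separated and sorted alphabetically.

active(c), flagged(c), flies(c), green(c), locked(c), metal(c), open(c), swims(c), valid(c), visible(c), wooden(c)

Round 1 — (ii), (v), (vi), derive flies(c), visible(c), open(c).
Round 2 — (iv), derive wooden(c).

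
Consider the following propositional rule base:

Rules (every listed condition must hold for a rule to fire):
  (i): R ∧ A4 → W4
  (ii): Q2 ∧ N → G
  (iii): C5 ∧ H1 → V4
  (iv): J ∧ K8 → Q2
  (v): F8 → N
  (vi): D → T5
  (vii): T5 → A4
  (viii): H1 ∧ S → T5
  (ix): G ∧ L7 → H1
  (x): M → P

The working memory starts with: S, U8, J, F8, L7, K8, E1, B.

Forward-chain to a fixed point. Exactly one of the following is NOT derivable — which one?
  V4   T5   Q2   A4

Round 1 — (iv), (v), derive Q2, N.
Round 2 — (ii), derive G.
Round 3 — (ix), derive H1.
Round 4 — (viii), derive T5.
Round 5 — (vii), derive A4.
Derived: A4 (round 5), T5 (round 4), Q2 (round 1). V4 never appears in any round.

V4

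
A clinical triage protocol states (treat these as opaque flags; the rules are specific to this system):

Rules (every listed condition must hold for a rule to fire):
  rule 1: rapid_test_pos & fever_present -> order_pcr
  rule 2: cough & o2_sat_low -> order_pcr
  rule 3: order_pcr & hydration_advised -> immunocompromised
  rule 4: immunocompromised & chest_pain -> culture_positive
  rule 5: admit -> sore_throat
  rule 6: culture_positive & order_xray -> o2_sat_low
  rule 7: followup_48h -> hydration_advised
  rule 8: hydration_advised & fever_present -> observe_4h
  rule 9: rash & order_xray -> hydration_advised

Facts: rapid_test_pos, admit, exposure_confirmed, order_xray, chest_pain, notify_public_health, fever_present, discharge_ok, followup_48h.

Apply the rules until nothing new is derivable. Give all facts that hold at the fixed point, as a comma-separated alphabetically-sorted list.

Round 1 fires rule 1, rule 5, rule 7, giving order_pcr, sore_throat, hydration_advised.
Round 2 fires rule 3, rule 8, giving immunocompromised, observe_4h.
Round 3 fires rule 4, giving culture_positive.
Round 4 fires rule 6, giving o2_sat_low.

admit, chest_pain, culture_positive, discharge_ok, exposure_confirmed, fever_present, followup_48h, hydration_advised, immunocompromised, notify_public_health, o2_sat_low, observe_4h, order_pcr, order_xray, rapid_test_pos, sore_throat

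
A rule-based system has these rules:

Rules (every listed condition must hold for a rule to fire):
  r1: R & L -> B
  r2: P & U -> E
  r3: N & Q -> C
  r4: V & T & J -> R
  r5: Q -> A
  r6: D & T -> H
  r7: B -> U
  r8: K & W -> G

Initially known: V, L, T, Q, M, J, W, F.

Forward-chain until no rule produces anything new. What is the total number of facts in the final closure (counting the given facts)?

12

Round 1 — r4, r5, derive R, A.
Round 2 — r1, derive B.
Round 3 — r7, derive U.
Closure: {A, B, F, J, L, M, Q, R, T, U, V, W} — 12 facts.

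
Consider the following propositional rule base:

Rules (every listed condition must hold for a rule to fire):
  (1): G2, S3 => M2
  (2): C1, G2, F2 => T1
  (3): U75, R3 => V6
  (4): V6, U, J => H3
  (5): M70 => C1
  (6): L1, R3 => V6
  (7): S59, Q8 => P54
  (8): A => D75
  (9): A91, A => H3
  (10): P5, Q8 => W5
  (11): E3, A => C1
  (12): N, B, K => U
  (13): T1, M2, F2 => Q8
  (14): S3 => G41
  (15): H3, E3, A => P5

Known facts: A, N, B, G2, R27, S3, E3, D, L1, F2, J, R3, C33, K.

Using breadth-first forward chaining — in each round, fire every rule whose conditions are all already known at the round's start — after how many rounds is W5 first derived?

Round 1 fires (1), (6), (8), (11), (12), (14), giving M2, V6, D75, C1, U, G41.
Round 2 fires (2), (4), giving T1, H3.
Round 3 fires (13), (15), giving Q8, P5.
Round 4 fires (10), giving W5.
W5 first appears in round 4.

4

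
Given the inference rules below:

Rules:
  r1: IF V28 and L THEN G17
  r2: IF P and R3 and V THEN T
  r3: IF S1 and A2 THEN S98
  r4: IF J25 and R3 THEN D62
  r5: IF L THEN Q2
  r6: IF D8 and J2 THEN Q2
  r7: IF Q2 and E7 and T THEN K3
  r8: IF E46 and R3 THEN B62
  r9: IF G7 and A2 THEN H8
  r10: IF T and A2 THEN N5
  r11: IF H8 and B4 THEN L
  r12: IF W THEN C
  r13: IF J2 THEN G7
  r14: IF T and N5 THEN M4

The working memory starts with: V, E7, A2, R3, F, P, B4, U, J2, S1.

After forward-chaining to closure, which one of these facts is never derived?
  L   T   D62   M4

Round 1: r2 [IF P and R3 and V THEN T]; r3 [IF S1 and A2 THEN S98]; r13 [IF J2 THEN G7]. Adds T, S98, G7.
Round 2: r9 [IF G7 and A2 THEN H8]; r10 [IF T and A2 THEN N5]. Adds H8, N5.
Round 3: r11 [IF H8 and B4 THEN L]; r14 [IF T and N5 THEN M4]. Adds L, M4.
Round 4: r5 [IF L THEN Q2]. Adds Q2.
Round 5: r7 [IF Q2 and E7 and T THEN K3]. Adds K3.
Derived: L (round 3), M4 (round 3), T (round 1). D62 never appears in any round.

D62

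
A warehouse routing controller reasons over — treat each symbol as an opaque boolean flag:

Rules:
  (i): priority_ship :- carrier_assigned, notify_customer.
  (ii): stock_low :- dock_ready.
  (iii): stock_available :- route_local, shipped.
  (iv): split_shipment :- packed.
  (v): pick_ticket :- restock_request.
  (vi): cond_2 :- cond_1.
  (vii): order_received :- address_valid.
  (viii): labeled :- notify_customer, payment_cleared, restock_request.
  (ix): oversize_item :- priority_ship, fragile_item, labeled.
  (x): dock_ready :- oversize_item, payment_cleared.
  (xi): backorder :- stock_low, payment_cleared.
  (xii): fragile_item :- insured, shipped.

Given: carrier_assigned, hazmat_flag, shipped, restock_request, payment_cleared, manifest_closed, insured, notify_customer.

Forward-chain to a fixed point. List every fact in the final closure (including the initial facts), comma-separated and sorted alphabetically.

backorder, carrier_assigned, dock_ready, fragile_item, hazmat_flag, insured, labeled, manifest_closed, notify_customer, oversize_item, payment_cleared, pick_ticket, priority_ship, restock_request, shipped, stock_low

[1] (i) [priority_ship :- carrier_assigned, notify_customer.]; (v) [pick_ticket :- restock_request.]; (viii) [labeled :- notify_customer, payment_cleared, restock_request.]; (xii) [fragile_item :- insured, shipped.]. ⇒ new: priority_ship, pick_ticket, labeled, fragile_item.
[2] (ix) [oversize_item :- priority_ship, fragile_item, labeled.]. ⇒ new: oversize_item.
[3] (x) [dock_ready :- oversize_item, payment_cleared.]. ⇒ new: dock_ready.
[4] (ii) [stock_low :- dock_ready.]. ⇒ new: stock_low.
[5] (xi) [backorder :- stock_low, payment_cleared.]. ⇒ new: backorder.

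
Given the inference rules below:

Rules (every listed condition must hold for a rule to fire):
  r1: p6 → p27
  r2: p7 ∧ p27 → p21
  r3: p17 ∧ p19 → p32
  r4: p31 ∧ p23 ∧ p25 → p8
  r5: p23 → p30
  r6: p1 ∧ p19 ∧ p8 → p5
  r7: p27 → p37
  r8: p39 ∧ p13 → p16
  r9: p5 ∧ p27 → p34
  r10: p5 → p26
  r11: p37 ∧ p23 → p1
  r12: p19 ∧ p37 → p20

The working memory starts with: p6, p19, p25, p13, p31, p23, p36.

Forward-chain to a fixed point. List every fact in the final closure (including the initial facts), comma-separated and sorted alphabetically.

p1, p13, p19, p20, p23, p25, p26, p27, p30, p31, p34, p36, p37, p5, p6, p8

[1] r1 [p6 → p27]; r4 [p31 ∧ p23 ∧ p25 → p8]; r5 [p23 → p30]. ⇒ new: p27, p8, p30.
[2] r7 [p27 → p37]. ⇒ new: p37.
[3] r11 [p37 ∧ p23 → p1]; r12 [p19 ∧ p37 → p20]. ⇒ new: p1, p20.
[4] r6 [p1 ∧ p19 ∧ p8 → p5]. ⇒ new: p5.
[5] r9 [p5 ∧ p27 → p34]; r10 [p5 → p26]. ⇒ new: p34, p26.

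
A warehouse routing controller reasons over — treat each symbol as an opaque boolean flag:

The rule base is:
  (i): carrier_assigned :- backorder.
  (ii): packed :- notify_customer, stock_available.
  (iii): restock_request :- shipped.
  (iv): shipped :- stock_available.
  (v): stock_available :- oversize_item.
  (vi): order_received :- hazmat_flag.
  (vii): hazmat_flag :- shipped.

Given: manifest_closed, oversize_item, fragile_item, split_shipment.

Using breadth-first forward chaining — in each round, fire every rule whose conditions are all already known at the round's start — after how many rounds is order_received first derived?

4

[1] (v) [stock_available :- oversize_item.]. ⇒ new: stock_available.
[2] (iv) [shipped :- stock_available.]. ⇒ new: shipped.
[3] (iii) [restock_request :- shipped.]; (vii) [hazmat_flag :- shipped.]. ⇒ new: restock_request, hazmat_flag.
[4] (vi) [order_received :- hazmat_flag.]. ⇒ new: order_received.
order_received first appears in round 4.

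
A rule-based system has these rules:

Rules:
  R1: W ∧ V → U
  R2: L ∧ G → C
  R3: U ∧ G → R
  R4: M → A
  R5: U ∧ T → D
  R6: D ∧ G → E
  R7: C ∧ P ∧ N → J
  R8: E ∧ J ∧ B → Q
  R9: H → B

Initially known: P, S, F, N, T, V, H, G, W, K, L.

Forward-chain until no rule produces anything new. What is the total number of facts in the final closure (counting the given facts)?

19

[1] R1 [W ∧ V → U]; R2 [L ∧ G → C]; R9 [H → B]. ⇒ new: U, C, B.
[2] R3 [U ∧ G → R]; R5 [U ∧ T → D]; R7 [C ∧ P ∧ N → J]. ⇒ new: R, D, J.
[3] R6 [D ∧ G → E]. ⇒ new: E.
[4] R8 [E ∧ J ∧ B → Q]. ⇒ new: Q.
Closure: {B, C, D, E, F, G, H, J, K, L, N, P, Q, R, S, T, U, V, W} — 19 facts.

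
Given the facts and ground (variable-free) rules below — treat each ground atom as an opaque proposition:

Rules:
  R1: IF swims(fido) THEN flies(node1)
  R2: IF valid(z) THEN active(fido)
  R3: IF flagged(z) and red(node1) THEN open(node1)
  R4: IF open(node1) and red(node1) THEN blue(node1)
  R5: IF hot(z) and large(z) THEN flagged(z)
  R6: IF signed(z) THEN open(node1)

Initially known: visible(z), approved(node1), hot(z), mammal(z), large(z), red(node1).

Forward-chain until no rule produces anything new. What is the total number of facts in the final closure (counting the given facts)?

9

Round 1: R5 [IF hot(z) and large(z) THEN flagged(z)]. Adds flagged(z).
Round 2: R3 [IF flagged(z) and red(node1) THEN open(node1)]. Adds open(node1).
Round 3: R4 [IF open(node1) and red(node1) THEN blue(node1)]. Adds blue(node1).
Closure: {approved(node1), blue(node1), flagged(z), hot(z), large(z), mammal(z), open(node1), red(node1), visible(z)} — 9 facts.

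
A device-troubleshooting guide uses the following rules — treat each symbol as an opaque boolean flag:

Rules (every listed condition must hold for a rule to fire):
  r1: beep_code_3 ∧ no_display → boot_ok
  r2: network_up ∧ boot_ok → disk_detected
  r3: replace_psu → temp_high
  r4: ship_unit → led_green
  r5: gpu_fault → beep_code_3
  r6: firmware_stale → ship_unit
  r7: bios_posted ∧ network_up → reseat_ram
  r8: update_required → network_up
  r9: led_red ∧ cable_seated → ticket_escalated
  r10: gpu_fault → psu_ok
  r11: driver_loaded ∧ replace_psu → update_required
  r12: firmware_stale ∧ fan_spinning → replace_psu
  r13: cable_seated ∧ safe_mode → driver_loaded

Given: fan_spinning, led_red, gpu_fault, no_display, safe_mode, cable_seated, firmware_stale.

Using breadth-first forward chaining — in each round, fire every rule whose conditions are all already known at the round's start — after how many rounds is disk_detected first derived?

4

[1] r5 [gpu_fault → beep_code_3]; r6 [firmware_stale → ship_unit]; r9 [led_red ∧ cable_seated → ticket_escalated]; r10 [gpu_fault → psu_ok]; r12 [firmware_stale ∧ fan_spinning → replace_psu]; r13 [cable_seated ∧ safe_mode → driver_loaded]. ⇒ new: beep_code_3, ship_unit, ticket_escalated, psu_ok, replace_psu, driver_loaded.
[2] r1 [beep_code_3 ∧ no_display → boot_ok]; r3 [replace_psu → temp_high]; r4 [ship_unit → led_green]; r11 [driver_loaded ∧ replace_psu → update_required]. ⇒ new: boot_ok, temp_high, led_green, update_required.
[3] r8 [update_required → network_up]. ⇒ new: network_up.
[4] r2 [network_up ∧ boot_ok → disk_detected]. ⇒ new: disk_detected.
disk_detected first appears in round 4.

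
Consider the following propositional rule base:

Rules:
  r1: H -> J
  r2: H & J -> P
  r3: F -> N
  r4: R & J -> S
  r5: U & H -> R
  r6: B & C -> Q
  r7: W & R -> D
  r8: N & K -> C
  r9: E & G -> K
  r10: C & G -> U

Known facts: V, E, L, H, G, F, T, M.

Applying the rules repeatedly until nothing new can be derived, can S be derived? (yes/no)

Round 1: r1 [H -> J]; r3 [F -> N]; r9 [E & G -> K]. New: J, N, K.
Round 2: r2 [H & J -> P]; r8 [N & K -> C]. New: P, C.
Round 3: r10 [C & G -> U]. New: U.
Round 4: r5 [U & H -> R]. New: R.
Round 5: r4 [R & J -> S]. New: S.
S appears in round 5, so it is derivable.

yes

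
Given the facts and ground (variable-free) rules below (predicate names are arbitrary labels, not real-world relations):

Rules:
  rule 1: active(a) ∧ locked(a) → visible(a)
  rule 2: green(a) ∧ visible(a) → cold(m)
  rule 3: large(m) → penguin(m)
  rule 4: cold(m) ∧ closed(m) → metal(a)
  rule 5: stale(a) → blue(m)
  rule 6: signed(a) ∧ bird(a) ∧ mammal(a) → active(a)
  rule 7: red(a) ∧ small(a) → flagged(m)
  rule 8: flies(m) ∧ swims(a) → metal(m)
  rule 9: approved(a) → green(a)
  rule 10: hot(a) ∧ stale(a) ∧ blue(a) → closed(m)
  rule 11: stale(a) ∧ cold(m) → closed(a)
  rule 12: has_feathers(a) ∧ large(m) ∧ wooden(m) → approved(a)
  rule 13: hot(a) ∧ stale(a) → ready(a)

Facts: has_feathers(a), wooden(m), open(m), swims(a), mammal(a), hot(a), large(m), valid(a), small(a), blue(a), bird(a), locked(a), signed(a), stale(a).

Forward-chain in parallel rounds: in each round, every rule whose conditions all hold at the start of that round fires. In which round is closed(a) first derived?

4

Round 1: rule 3 [large(m) → penguin(m)]; rule 5 [stale(a) → blue(m)]; rule 6 [signed(a) ∧ bird(a) ∧ mammal(a) → active(a)]; rule 10 [hot(a) ∧ stale(a) ∧ blue(a) → closed(m)]; rule 12 [has_feathers(a) ∧ large(m) ∧ wooden(m) → approved(a)]; rule 13 [hot(a) ∧ stale(a) → ready(a)]. Adds penguin(m), blue(m), active(a), closed(m), approved(a), ready(a).
Round 2: rule 1 [active(a) ∧ locked(a) → visible(a)]; rule 9 [approved(a) → green(a)]. Adds visible(a), green(a).
Round 3: rule 2 [green(a) ∧ visible(a) → cold(m)]. Adds cold(m).
Round 4: rule 4 [cold(m) ∧ closed(m) → metal(a)]; rule 11 [stale(a) ∧ cold(m) → closed(a)]. Adds metal(a), closed(a).
closed(a) first appears in round 4.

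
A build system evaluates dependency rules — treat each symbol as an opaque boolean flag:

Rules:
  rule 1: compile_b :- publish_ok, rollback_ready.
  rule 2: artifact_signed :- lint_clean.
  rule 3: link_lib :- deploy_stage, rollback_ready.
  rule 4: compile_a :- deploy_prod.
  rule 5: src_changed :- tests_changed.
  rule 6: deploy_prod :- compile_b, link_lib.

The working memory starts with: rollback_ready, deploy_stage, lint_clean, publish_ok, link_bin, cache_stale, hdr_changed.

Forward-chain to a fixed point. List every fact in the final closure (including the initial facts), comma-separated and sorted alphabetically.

Round 1 — rule 1, rule 2, rule 3, derive compile_b, artifact_signed, link_lib.
Round 2 — rule 6, derive deploy_prod.
Round 3 — rule 4, derive compile_a.

artifact_signed, cache_stale, compile_a, compile_b, deploy_prod, deploy_stage, hdr_changed, link_bin, link_lib, lint_clean, publish_ok, rollback_ready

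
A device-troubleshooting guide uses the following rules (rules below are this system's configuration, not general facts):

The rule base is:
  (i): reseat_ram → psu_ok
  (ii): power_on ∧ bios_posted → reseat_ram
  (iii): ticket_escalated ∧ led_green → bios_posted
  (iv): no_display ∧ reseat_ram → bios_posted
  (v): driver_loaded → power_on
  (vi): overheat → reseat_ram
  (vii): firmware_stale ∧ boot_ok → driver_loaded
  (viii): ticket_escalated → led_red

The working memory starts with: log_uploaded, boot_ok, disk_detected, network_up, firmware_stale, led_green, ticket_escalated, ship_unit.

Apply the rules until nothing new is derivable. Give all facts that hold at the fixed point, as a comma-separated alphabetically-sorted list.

bios_posted, boot_ok, disk_detected, driver_loaded, firmware_stale, led_green, led_red, log_uploaded, network_up, power_on, psu_ok, reseat_ram, ship_unit, ticket_escalated

Round 1 — (iii), (vii), (viii), derive bios_posted, driver_loaded, led_red.
Round 2 — (v), derive power_on.
Round 3 — (ii), derive reseat_ram.
Round 4 — (i), derive psu_ok.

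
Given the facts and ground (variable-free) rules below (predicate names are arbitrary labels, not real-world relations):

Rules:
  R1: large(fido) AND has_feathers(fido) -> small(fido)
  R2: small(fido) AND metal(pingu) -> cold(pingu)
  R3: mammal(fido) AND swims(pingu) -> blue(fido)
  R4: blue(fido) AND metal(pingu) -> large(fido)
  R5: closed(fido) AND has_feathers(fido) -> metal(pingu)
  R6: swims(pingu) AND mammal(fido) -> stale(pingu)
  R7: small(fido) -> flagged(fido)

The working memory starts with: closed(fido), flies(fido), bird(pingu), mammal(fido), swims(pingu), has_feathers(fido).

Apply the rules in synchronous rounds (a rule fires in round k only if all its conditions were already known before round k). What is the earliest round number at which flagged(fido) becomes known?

Round 1: R3 [mammal(fido) AND swims(pingu) -> blue(fido)]; R5 [closed(fido) AND has_feathers(fido) -> metal(pingu)]; R6 [swims(pingu) AND mammal(fido) -> stale(pingu)]. Adds blue(fido), metal(pingu), stale(pingu).
Round 2: R4 [blue(fido) AND metal(pingu) -> large(fido)]. Adds large(fido).
Round 3: R1 [large(fido) AND has_feathers(fido) -> small(fido)]. Adds small(fido).
Round 4: R2 [small(fido) AND metal(pingu) -> cold(pingu)]; R7 [small(fido) -> flagged(fido)]. Adds cold(pingu), flagged(fido).
flagged(fido) first appears in round 4.

4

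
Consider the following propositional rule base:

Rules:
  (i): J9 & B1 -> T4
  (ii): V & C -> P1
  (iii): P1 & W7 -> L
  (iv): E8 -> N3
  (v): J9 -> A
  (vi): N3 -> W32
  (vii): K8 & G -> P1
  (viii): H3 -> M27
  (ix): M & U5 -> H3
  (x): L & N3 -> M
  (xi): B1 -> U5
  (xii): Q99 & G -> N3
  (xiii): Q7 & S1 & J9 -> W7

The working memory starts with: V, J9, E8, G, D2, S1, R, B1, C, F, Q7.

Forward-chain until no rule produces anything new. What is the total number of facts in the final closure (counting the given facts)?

22

Round 1 fires (i), (ii), (iv), (v), (xi), (xiii), giving T4, P1, N3, A, U5, W7.
Round 2 fires (iii), (vi), giving L, W32.
Round 3 fires (x), giving M.
Round 4 fires (ix), giving H3.
Round 5 fires (viii), giving M27.
Closure: {A, B1, C, D2, E8, F, G, H3, J9, L, M, M27, N3, P1, Q7, R, S1, T4, U5, V, W32, W7} — 22 facts.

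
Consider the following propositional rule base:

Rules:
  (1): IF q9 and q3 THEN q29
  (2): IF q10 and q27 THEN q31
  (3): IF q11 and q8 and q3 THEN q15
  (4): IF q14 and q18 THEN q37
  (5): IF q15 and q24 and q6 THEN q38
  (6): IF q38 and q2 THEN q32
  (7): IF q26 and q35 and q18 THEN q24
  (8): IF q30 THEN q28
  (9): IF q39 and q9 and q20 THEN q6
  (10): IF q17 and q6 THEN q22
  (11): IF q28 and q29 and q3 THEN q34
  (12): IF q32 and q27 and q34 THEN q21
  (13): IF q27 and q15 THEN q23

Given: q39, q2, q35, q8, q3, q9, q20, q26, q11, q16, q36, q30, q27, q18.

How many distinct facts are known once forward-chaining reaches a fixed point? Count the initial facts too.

Round 1: (1) [IF q9 and q3 THEN q29]; (3) [IF q11 and q8 and q3 THEN q15]; (7) [IF q26 and q35 and q18 THEN q24]; (8) [IF q30 THEN q28]; (9) [IF q39 and q9 and q20 THEN q6]. Adds q29, q15, q24, q28, q6.
Round 2: (5) [IF q15 and q24 and q6 THEN q38]; (11) [IF q28 and q29 and q3 THEN q34]; (13) [IF q27 and q15 THEN q23]. Adds q38, q34, q23.
Round 3: (6) [IF q38 and q2 THEN q32]. Adds q32.
Round 4: (12) [IF q32 and q27 and q34 THEN q21]. Adds q21.
Closure: {q11, q15, q16, q18, q2, q20, q21, q23, q24, q26, q27, q28, q29, q3, q30, q32, q34, q35, q36, q38, q39, q6, q8, q9} — 24 facts.

24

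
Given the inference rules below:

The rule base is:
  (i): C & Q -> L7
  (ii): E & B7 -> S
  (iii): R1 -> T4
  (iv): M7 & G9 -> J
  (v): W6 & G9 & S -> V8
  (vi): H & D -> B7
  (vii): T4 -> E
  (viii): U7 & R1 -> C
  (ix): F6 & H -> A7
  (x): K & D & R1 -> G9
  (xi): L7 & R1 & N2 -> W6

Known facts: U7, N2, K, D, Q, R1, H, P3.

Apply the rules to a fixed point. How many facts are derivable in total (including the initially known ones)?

Round 1 — (iii), (vi), (viii), (x), derive T4, B7, C, G9.
Round 2 — (i), (vii), derive L7, E.
Round 3 — (ii), (xi), derive S, W6.
Round 4 — (v), derive V8.
Closure: {B7, C, D, E, G9, H, K, L7, N2, P3, Q, R1, S, T4, U7, V8, W6} — 17 facts.

17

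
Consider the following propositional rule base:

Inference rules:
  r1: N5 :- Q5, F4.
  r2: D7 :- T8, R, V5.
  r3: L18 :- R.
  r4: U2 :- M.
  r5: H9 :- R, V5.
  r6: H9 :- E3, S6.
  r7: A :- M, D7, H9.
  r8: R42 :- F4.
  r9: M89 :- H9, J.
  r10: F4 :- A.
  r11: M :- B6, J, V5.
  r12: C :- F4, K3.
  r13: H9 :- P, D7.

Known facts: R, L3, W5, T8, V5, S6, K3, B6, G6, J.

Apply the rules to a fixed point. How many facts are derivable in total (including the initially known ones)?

Round 1 — r2, r3, r5, r11, derive D7, L18, H9, M.
Round 2 — r4, r7, r9, derive U2, A, M89.
Round 3 — r10, derive F4.
Round 4 — r8, r12, derive R42, C.
Closure: {A, B6, C, D7, F4, G6, H9, J, K3, L18, L3, M, M89, R, R42, S6, T8, U2, V5, W5} — 20 facts.

20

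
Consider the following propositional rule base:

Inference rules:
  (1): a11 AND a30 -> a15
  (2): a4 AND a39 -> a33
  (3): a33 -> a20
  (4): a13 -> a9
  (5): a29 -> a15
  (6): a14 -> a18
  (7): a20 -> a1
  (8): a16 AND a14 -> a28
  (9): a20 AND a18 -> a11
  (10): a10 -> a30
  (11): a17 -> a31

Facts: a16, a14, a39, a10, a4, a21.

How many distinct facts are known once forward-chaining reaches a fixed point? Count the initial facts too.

14

Round 1 fires (2), (6), (8), (10), giving a33, a18, a28, a30.
Round 2 fires (3), giving a20.
Round 3 fires (7), (9), giving a1, a11.
Round 4 fires (1), giving a15.
Closure: {a1, a10, a11, a14, a15, a16, a18, a20, a21, a28, a30, a33, a39, a4} — 14 facts.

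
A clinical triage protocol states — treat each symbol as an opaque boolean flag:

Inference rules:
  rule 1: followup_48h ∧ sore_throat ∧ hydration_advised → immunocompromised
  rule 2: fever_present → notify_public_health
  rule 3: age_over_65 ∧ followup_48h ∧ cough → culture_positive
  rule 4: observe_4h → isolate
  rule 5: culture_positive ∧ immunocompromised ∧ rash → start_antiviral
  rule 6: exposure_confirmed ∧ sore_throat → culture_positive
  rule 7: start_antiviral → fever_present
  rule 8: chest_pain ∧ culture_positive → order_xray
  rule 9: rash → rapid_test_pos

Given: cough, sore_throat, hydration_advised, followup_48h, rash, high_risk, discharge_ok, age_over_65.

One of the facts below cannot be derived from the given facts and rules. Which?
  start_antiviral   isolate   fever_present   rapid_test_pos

Round 1: rule 1 [followup_48h ∧ sore_throat ∧ hydration_advised → immunocompromised]; rule 3 [age_over_65 ∧ followup_48h ∧ cough → culture_positive]; rule 9 [rash → rapid_test_pos]. New: immunocompromised, culture_positive, rapid_test_pos.
Round 2: rule 5 [culture_positive ∧ immunocompromised ∧ rash → start_antiviral]. New: start_antiviral.
Round 3: rule 7 [start_antiviral → fever_present]. New: fever_present.
Round 4: rule 2 [fever_present → notify_public_health]. New: notify_public_health.
Derived: start_antiviral (round 2), fever_present (round 3), rapid_test_pos (round 1). isolate never appears in any round.

isolate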